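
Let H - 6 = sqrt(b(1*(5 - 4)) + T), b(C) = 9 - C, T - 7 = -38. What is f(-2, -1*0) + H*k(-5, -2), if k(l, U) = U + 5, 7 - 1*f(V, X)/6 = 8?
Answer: 12 + 3*I*sqrt(23) ≈ 12.0 + 14.387*I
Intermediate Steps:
f(V, X) = -6 (f(V, X) = 42 - 6*8 = 42 - 48 = -6)
T = -31 (T = 7 - 38 = -31)
k(l, U) = 5 + U
H = 6 + I*sqrt(23) (H = 6 + sqrt((9 - (5 - 4)) - 31) = 6 + sqrt((9 - 1) - 31) = 6 + sqrt(8 - 31) = 6 + sqrt(-23) = 6 + I*sqrt(23) ≈ 6.0 + 4.7958*I)
f(-2, -1*0) + H*k(-5, -2) = -6 + (6 + I*sqrt(23))*(5 - 2) = -6 + (6 + I*sqrt(23))*3 = -6 + (18 + 3*I*sqrt(23)) = 12 + 3*I*sqrt(23)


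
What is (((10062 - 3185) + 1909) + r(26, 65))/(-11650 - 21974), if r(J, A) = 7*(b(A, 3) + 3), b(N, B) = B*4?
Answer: -8891/33624 ≈ -0.26442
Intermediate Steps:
b(N, B) = 4*B
r(J, A) = 105 (r(J, A) = 7*(4*3 + 3) = 7*(12 + 3) = 7*15 = 105)
(((10062 - 3185) + 1909) + r(26, 65))/(-11650 - 21974) = (((10062 - 3185) + 1909) + 105)/(-11650 - 21974) = ((6877 + 1909) + 105)/(-33624) = (8786 + 105)*(-1/33624) = 8891*(-1/33624) = -8891/33624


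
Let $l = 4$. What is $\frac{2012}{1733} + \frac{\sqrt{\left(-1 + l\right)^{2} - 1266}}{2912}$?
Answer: $\frac{2012}{1733} + \frac{i \sqrt{1257}}{2912} \approx 1.161 + 0.012175 i$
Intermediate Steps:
$\frac{2012}{1733} + \frac{\sqrt{\left(-1 + l\right)^{2} - 1266}}{2912} = \frac{2012}{1733} + \frac{\sqrt{\left(-1 + 4\right)^{2} - 1266}}{2912} = 2012 \cdot \frac{1}{1733} + \sqrt{3^{2} - 1266} \cdot \frac{1}{2912} = \frac{2012}{1733} + \sqrt{9 - 1266} \cdot \frac{1}{2912} = \frac{2012}{1733} + \sqrt{-1257} \cdot \frac{1}{2912} = \frac{2012}{1733} + i \sqrt{1257} \cdot \frac{1}{2912} = \frac{2012}{1733} + \frac{i \sqrt{1257}}{2912}$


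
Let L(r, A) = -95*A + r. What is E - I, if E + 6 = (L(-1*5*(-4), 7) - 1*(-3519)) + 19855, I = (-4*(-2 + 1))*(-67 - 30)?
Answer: 23111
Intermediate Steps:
L(r, A) = r - 95*A
I = -388 (I = -4*(-1)*(-97) = 4*(-97) = -388)
E = 22723 (E = -6 + (((-1*5*(-4) - 95*7) - 1*(-3519)) + 19855) = -6 + (((-5*(-4) - 665) + 3519) + 19855) = -6 + (((20 - 665) + 3519) + 19855) = -6 + ((-645 + 3519) + 19855) = -6 + (2874 + 19855) = -6 + 22729 = 22723)
E - I = 22723 - 1*(-388) = 22723 + 388 = 23111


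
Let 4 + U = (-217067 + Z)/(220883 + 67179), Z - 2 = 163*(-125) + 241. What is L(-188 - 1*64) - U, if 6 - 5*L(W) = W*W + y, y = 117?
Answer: -3663623379/288062 ≈ -12718.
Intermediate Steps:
Z = -20132 (Z = 2 + (163*(-125) + 241) = 2 + (-20375 + 241) = 2 - 20134 = -20132)
L(W) = -111/5 - W**2/5 (L(W) = 6/5 - (W*W + 117)/5 = 6/5 - (W**2 + 117)/5 = 6/5 - (117 + W**2)/5 = 6/5 + (-117/5 - W**2/5) = -111/5 - W**2/5)
U = -1389447/288062 (U = -4 + (-217067 - 20132)/(220883 + 67179) = -4 - 237199/288062 = -1389447/288062 ≈ -4.8234)
L(-188 - 1*64) - U = (-111/5 - (-188 - 1*64)**2/5) - 1*(-1389447/288062) = (-111/5 - (-188 - 64)**2/5) + 1389447/288062 = (-111/5 - 1/5*(-252)**2) + 1389447/288062 = (-111/5 - 1/5*63504) + 1389447/288062 = (-111/5 - 63504/5) + 1389447/288062 = -12723 + 1389447/288062 = -3663623379/288062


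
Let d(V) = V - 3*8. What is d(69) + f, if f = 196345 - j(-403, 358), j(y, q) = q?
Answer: 196032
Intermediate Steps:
d(V) = -24 + V (d(V) = V - 24 = -24 + V)
f = 195987 (f = 196345 - 1*358 = 196345 - 358 = 195987)
d(69) + f = (-24 + 69) + 195987 = 45 + 195987 = 196032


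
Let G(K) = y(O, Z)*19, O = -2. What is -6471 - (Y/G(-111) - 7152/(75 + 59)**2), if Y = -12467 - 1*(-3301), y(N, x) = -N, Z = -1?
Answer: -531311002/85291 ≈ -6229.4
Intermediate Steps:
G(K) = 38 (G(K) = -1*(-2)*19 = 2*19 = 38)
Y = -9166 (Y = -12467 + 3301 = -9166)
-6471 - (Y/G(-111) - 7152/(75 + 59)**2) = -6471 - (-9166/38 - 7152/(75 + 59)**2) = -6471 - (-9166*1/38 - 7152/(134**2)) = -6471 - (-4583/19 - 7152/17956) = -6471 - (-4583/19 - 7152*1/17956) = -6471 - (-4583/19 - 1788/4489) = -6471 - 1*(-20607059/85291) = -6471 + 20607059/85291 = -531311002/85291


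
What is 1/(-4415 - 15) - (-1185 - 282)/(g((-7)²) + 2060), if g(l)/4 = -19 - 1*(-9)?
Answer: 649679/894860 ≈ 0.72601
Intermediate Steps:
g(l) = -40 (g(l) = 4*(-19 - 1*(-9)) = 4*(-19 + 9) = 4*(-10) = -40)
1/(-4415 - 15) - (-1185 - 282)/(g((-7)²) + 2060) = 1/(-4415 - 15) - (-1185 - 282)/(-40 + 2060) = 1/(-4430) - (-1467)/2020 = -1/4430 - (-1467)/2020 = -1/4430 - 1*(-1467/2020) = -1/4430 + 1467/2020 = 649679/894860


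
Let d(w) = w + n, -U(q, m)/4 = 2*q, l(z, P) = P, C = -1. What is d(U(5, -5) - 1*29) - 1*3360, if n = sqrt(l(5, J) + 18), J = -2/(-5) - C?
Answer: -3429 + sqrt(485)/5 ≈ -3424.6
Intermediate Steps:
J = 7/5 (J = -2/(-5) - 1*(-1) = -2*(-1/5) + 1 = 2/5 + 1 = 7/5 ≈ 1.4000)
U(q, m) = -8*q
n = sqrt(485)/5 (n = sqrt(7/5 + 18) = sqrt(97/5) = sqrt(485)/5 ≈ 4.4045)
d(w) = w + sqrt(485)/5
d(U(5, -5) - 1*29) - 1*3360 = ((-8*5 - 1*29) + sqrt(485)/5) - 1*3360 = ((-40 - 29) + sqrt(485)/5) - 3360 = (-69 + sqrt(485)/5) - 3360 = -3429 + sqrt(485)/5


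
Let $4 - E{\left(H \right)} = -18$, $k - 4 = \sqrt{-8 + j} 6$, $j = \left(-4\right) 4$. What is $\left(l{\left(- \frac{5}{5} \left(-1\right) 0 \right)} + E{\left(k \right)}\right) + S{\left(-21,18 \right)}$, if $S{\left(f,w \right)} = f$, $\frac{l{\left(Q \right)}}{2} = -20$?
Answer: $-39$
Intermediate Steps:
$j = -16$
$l{\left(Q \right)} = -40$ ($l{\left(Q \right)} = 2 \left(-20\right) = -40$)
$k = 4 + 12 i \sqrt{6}$ ($k = 4 + \sqrt{-8 - 16} \cdot 6 = 4 + \sqrt{-24} \cdot 6 = 4 + 2 i \sqrt{6} \cdot 6 = 4 + 12 i \sqrt{6} \approx 4.0 + 29.394 i$)
$E{\left(H \right)} = 22$ ($E{\left(H \right)} = 4 - -18 = 4 + 18 = 22$)
$\left(l{\left(- \frac{5}{5} \left(-1\right) 0 \right)} + E{\left(k \right)}\right) + S{\left(-21,18 \right)} = \left(-40 + 22\right) - 21 = -18 - 21 = -39$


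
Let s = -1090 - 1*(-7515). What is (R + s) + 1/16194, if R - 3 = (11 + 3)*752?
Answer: 274585465/16194 ≈ 16956.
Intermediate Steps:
R = 10531 (R = 3 + (11 + 3)*752 = 3 + 14*752 = 3 + 10528 = 10531)
s = 6425 (s = -1090 + 7515 = 6425)
(R + s) + 1/16194 = (10531 + 6425) + 1/16194 = 16956 + 1/16194 = 274585465/16194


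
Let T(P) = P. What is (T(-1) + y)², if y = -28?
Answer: 841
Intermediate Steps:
(T(-1) + y)² = (-1 - 28)² = (-29)² = 841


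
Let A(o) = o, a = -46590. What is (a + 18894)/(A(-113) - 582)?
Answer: 27696/695 ≈ 39.850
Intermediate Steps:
(a + 18894)/(A(-113) - 582) = (-46590 + 18894)/(-113 - 582) = -27696/(-695) = -27696*(-1/695) = 27696/695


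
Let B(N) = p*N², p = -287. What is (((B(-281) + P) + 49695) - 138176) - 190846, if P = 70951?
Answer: -22870183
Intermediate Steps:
B(N) = -287*N²
(((B(-281) + P) + 49695) - 138176) - 190846 = (((-287*(-281)² + 70951) + 49695) - 138176) - 190846 = (((-287*78961 + 70951) + 49695) - 138176) - 190846 = (((-22661807 + 70951) + 49695) - 138176) - 190846 = ((-22590856 + 49695) - 138176) - 190846 = (-22541161 - 138176) - 190846 = -22679337 - 190846 = -22870183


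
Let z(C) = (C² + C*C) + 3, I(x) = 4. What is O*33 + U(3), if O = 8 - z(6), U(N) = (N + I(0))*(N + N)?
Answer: -2169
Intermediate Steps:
z(C) = 3 + 2*C² (z(C) = (C² + C²) + 3 = 2*C² + 3 = 3 + 2*C²)
U(N) = 2*N*(4 + N) (U(N) = (N + 4)*(N + N) = (4 + N)*(2*N) = 2*N*(4 + N))
O = -67 (O = 8 - (3 + 2*6²) = 8 - (3 + 2*36) = 8 - (3 + 72) = 8 - 1*75 = 8 - 75 = -67)
O*33 + U(3) = -67*33 + 2*3*(4 + 3) = -2211 + 2*3*7 = -2211 + 42 = -2169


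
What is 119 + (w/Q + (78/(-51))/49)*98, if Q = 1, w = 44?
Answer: 75275/17 ≈ 4427.9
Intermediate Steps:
119 + (w/Q + (78/(-51))/49)*98 = 119 + (44/1 + (78/(-51))/49)*98 = 119 + (44*1 + (78*(-1/51))*(1/49))*98 = 119 + (44 - 26/17*1/49)*98 = 119 + (44 - 26/833)*98 = 119 + (36626/833)*98 = 119 + 73252/17 = 75275/17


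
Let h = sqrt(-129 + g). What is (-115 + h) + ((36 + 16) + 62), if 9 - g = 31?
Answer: -1 + I*sqrt(151) ≈ -1.0 + 12.288*I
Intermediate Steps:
g = -22 (g = 9 - 1*31 = 9 - 31 = -22)
h = I*sqrt(151) (h = sqrt(-129 - 22) = sqrt(-151) = I*sqrt(151) ≈ 12.288*I)
(-115 + h) + ((36 + 16) + 62) = (-115 + I*sqrt(151)) + ((36 + 16) + 62) = (-115 + I*sqrt(151)) + (52 + 62) = (-115 + I*sqrt(151)) + 114 = -1 + I*sqrt(151)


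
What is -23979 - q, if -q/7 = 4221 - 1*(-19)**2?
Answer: 3041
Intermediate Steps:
q = -27020 (q = -7*(4221 - 1*(-19)**2) = -7*(4221 - 1*361) = -7*(4221 - 361) = -7*3860 = -27020)
-23979 - q = -23979 - 1*(-27020) = -23979 + 27020 = 3041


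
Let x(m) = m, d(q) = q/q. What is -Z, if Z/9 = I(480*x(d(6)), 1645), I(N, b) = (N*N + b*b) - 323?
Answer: -26424918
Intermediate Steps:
d(q) = 1
I(N, b) = -323 + N² + b² (I(N, b) = (N² + b²) - 323 = -323 + N² + b²)
Z = 26424918 (Z = 9*(-323 + (480*1)² + 1645²) = 9*(-323 + 480² + 2706025) = 9*(-323 + 230400 + 2706025) = 9*2936102 = 26424918)
-Z = -1*26424918 = -26424918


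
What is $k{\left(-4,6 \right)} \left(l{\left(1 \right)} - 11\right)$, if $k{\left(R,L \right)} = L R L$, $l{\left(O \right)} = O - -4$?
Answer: $864$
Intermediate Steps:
$l{\left(O \right)} = 4 + O$ ($l{\left(O \right)} = O + 4 = 4 + O$)
$k{\left(R,L \right)} = R L^{2}$ ($k{\left(R,L \right)} = L L R = R L^{2}$)
$k{\left(-4,6 \right)} \left(l{\left(1 \right)} - 11\right) = - 4 \cdot 6^{2} \left(\left(4 + 1\right) - 11\right) = \left(-4\right) 36 \left(5 - 11\right) = \left(-144\right) \left(-6\right) = 864$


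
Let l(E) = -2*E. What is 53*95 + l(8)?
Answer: 5019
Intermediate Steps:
53*95 + l(8) = 53*95 - 2*8 = 5035 - 16 = 5019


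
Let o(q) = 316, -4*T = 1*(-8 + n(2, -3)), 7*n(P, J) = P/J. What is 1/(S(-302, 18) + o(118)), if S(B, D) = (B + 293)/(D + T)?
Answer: 841/265378 ≈ 0.0031691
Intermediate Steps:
n(P, J) = P/(7*J) (n(P, J) = (P/J)/7 = P/(7*J))
T = 85/42 (T = -(-8 + (1/7)*2/(-3))/4 = -(-8 + (1/7)*2*(-1/3))/4 = -(-8 - 2/21)/4 = -(-170)/(4*21) = -1/4*(-170/21) = 85/42 ≈ 2.0238)
S(B, D) = (293 + B)/(85/42 + D) (S(B, D) = (B + 293)/(D + 85/42) = (293 + B)/(85/42 + D))
1/(S(-302, 18) + o(118)) = 1/(42*(293 - 302)/(85 + 42*18) + 316) = 1/(42*(-9)/(85 + 756) + 316) = 1/(42*(-9)/841 + 316) = 1/(42*(1/841)*(-9) + 316) = 1/(-378/841 + 316) = 1/(265378/841) = 841/265378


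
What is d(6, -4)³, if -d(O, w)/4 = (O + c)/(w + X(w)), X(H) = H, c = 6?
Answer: 216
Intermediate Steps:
d(O, w) = -2*(6 + O)/w (d(O, w) = -4*(O + 6)/(w + w) = -4*(6 + O)/(2*w) = -4*(6 + O)*1/(2*w) = -2*(6 + O)/w)
d(6, -4)³ = (2*(-6 - 1*6)/(-4))³ = (2*(-¼)*(-6 - 6))³ = (2*(-¼)*(-12))³ = 6³ = 216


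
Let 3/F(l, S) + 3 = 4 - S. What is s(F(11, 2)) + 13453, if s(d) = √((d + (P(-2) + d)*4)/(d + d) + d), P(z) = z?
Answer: 13453 + √30/6 ≈ 13454.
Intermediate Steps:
F(l, S) = 3/(1 - S) (F(l, S) = 3/(-3 + (4 - S)) = 3/(1 - S))
s(d) = √(d + (-8 + 5*d)/(2*d)) (s(d) = √((d + (-2 + d)*4)/(d + d) + d) = √((d + (-8 + 4*d))/((2*d)) + d) = √((-8 + 5*d)*(1/(2*d)) + d) = √((-8 + 5*d)/(2*d) + d) = √(d + (-8 + 5*d)/(2*d)))
s(F(11, 2)) + 13453 = √(10 - 16/((-3/(-1 + 2))) + 4*(-3/(-1 + 2)))/2 + 13453 = √(10 - 16/((-3/1)) + 4*(-3/1))/2 + 13453 = √(10 - 16/((-3*1)) + 4*(-3*1))/2 + 13453 = √(10 - 16/(-3) + 4*(-3))/2 + 13453 = √(10 - 16*(-⅓) - 12)/2 + 13453 = √(10 + 16/3 - 12)/2 + 13453 = √(10/3)/2 + 13453 = (√30/3)/2 + 13453 = √30/6 + 13453 = 13453 + √30/6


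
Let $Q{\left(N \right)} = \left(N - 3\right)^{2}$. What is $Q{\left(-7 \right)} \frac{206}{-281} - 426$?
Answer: $- \frac{140306}{281} \approx -499.31$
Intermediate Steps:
$Q{\left(N \right)} = \left(-3 + N\right)^{2}$
$Q{\left(-7 \right)} \frac{206}{-281} - 426 = \left(-3 - 7\right)^{2} \frac{206}{-281} - 426 = \left(-10\right)^{2} \cdot 206 \left(- \frac{1}{281}\right) - 426 = 100 \left(- \frac{206}{281}\right) - 426 = - \frac{20600}{281} - 426 = - \frac{140306}{281}$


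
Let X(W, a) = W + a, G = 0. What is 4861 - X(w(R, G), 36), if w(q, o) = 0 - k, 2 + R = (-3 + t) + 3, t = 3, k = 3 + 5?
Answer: 4833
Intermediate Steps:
k = 8
R = 1 (R = -2 + ((-3 + 3) + 3) = -2 + (0 + 3) = -2 + 3 = 1)
w(q, o) = -8 (w(q, o) = 0 - 1*8 = 0 - 8 = -8)
4861 - X(w(R, G), 36) = 4861 - (-8 + 36) = 4861 - 1*28 = 4861 - 28 = 4833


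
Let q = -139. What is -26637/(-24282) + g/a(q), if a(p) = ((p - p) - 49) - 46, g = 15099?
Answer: -6387779/40470 ≈ -157.84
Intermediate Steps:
a(p) = -95 (a(p) = (0 - 49) - 46 = -49 - 46 = -95)
-26637/(-24282) + g/a(q) = -26637/(-24282) + 15099/(-95) = -26637*(-1/24282) + 15099*(-1/95) = 8879/8094 - 15099/95 = -6387779/40470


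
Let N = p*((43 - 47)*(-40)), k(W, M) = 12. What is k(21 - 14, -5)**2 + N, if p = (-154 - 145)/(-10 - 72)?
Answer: 29824/41 ≈ 727.42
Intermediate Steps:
p = 299/82 (p = -299/(-82) = -299*(-1/82) = 299/82 ≈ 3.6463)
N = 23920/41 (N = 299*((43 - 47)*(-40))/82 = 299*(-4*(-40))/82 = (299/82)*160 = 23920/41 ≈ 583.42)
k(21 - 14, -5)**2 + N = 12**2 + 23920/41 = 144 + 23920/41 = 29824/41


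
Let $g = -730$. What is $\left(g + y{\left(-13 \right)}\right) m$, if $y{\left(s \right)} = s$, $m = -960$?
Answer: $713280$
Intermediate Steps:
$\left(g + y{\left(-13 \right)}\right) m = \left(-730 - 13\right) \left(-960\right) = \left(-743\right) \left(-960\right) = 713280$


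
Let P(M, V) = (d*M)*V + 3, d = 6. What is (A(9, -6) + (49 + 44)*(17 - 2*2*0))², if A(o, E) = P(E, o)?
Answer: 1587600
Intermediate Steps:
P(M, V) = 3 + 6*M*V (P(M, V) = (6*M)*V + 3 = 6*M*V + 3 = 3 + 6*M*V)
A(o, E) = 3 + 6*E*o
(A(9, -6) + (49 + 44)*(17 - 2*2*0))² = ((3 + 6*(-6)*9) + (49 + 44)*(17 - 2*2*0))² = ((3 - 324) + 93*(17 - 4*0))² = (-321 + 93*(17 + 0))² = (-321 + 93*17)² = (-321 + 1581)² = 1260² = 1587600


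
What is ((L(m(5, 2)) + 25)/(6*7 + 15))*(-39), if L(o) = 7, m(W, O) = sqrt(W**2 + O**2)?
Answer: -416/19 ≈ -21.895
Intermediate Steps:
m(W, O) = sqrt(O**2 + W**2)
((L(m(5, 2)) + 25)/(6*7 + 15))*(-39) = ((7 + 25)/(6*7 + 15))*(-39) = (32/(42 + 15))*(-39) = (32/57)*(-39) = -416/19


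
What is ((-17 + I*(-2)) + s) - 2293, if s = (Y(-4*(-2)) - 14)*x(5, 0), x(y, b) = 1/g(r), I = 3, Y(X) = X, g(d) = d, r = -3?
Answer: -2314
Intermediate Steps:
x(y, b) = -⅓ (x(y, b) = 1/(-3) = -⅓)
s = 2 (s = (-4*(-2) - 14)*(-⅓) = (8 - 14)*(-⅓) = -6*(-⅓) = 2)
((-17 + I*(-2)) + s) - 2293 = ((-17 + 3*(-2)) + 2) - 2293 = ((-17 - 6) + 2) - 2293 = (-23 + 2) - 2293 = -21 - 2293 = -2314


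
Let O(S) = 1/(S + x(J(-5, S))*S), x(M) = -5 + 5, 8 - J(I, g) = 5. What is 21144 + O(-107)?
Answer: 2262407/107 ≈ 21144.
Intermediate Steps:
J(I, g) = 3 (J(I, g) = 8 - 1*5 = 8 - 5 = 3)
x(M) = 0
O(S) = 1/S (O(S) = 1/(S + 0*S) = 1/(S + 0) = 1/S)
21144 + O(-107) = 21144 + 1/(-107) = 21144 - 1/107 = 2262407/107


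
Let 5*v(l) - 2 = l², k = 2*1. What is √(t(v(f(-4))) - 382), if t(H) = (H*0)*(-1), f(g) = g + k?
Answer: I*√382 ≈ 19.545*I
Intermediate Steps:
k = 2
f(g) = 2 + g (f(g) = g + 2 = 2 + g)
v(l) = ⅖ + l²/5
t(H) = 0 (t(H) = 0*(-1) = 0)
√(t(v(f(-4))) - 382) = √(0 - 382) = √(-382) = I*√382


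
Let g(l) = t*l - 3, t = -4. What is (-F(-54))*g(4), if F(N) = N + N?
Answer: -2052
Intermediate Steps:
F(N) = 2*N
g(l) = -3 - 4*l (g(l) = -4*l - 3 = -3 - 4*l)
(-F(-54))*g(4) = (-2*(-54))*(-3 - 4*4) = (-1*(-108))*(-3 - 16) = 108*(-19) = -2052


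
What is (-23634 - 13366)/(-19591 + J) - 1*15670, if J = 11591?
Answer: -125323/8 ≈ -15665.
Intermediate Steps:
(-23634 - 13366)/(-19591 + J) - 1*15670 = (-23634 - 13366)/(-19591 + 11591) - 1*15670 = -37000/(-8000) - 15670 = -37000*(-1/8000) - 15670 = 37/8 - 15670 = -125323/8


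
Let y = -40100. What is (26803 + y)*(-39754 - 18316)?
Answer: 772156790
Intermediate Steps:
(26803 + y)*(-39754 - 18316) = (26803 - 40100)*(-39754 - 18316) = -13297*(-58070) = 772156790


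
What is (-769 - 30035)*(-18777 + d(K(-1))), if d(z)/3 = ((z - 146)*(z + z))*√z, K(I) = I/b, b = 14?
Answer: 578406708 - 47245635*I*√14/343 ≈ 5.7841e+8 - 5.1539e+5*I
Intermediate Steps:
K(I) = I/14
d(z) = 6*z^(3/2)*(-146 + z) (d(z) = 3*(((z - 146)*(z + z))*√z) = 3*(((-146 + z)*(2*z))*√z) = 3*((2*z*(-146 + z))*√z) = 3*(2*z^(3/2)*(-146 + z)) = 6*z^(3/2)*(-146 + z))
(-769 - 30035)*(-18777 + d(K(-1))) = (-769 - 30035)*(-18777 + 6*((1/14)*(-1))^(3/2)*(-146 + (1/14)*(-1))) = -30804*(-18777 + 6*(-1/14)^(3/2)*(-146 - 1/14)) = -30804*(-18777 + 6*(-I*√14/196)*(-2045/14)) = -30804*(-18777 + 6135*I*√14/1372) = 578406708 - 47245635*I*√14/343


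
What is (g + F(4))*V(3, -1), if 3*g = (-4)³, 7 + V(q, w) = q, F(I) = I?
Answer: 208/3 ≈ 69.333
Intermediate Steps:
V(q, w) = -7 + q
g = -64/3 (g = (⅓)*(-4)³ = (⅓)*(-64) = -64/3 ≈ -21.333)
(g + F(4))*V(3, -1) = (-64/3 + 4)*(-7 + 3) = -52/3*(-4) = 208/3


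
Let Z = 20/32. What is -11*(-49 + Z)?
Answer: 4257/8 ≈ 532.13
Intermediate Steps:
Z = 5/8 (Z = 20*(1/32) = 5/8 ≈ 0.62500)
-11*(-49 + Z) = -11*(-49 + 5/8) = -11*(-387/8) = 4257/8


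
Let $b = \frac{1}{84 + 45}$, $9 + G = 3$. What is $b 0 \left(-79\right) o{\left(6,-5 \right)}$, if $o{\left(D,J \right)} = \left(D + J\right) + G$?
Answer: $0$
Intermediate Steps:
$G = -6$ ($G = -9 + 3 = -6$)
$b = \frac{1}{129} \approx 0.0077519$
$o{\left(D,J \right)} = -6 + D + J$ ($o{\left(D,J \right)} = \left(D + J\right) - 6 = -6 + D + J$)
$b 0 \left(-79\right) o{\left(6,-5 \right)} = \frac{0 \left(-79\right)}{129} \left(-6 + 6 - 5\right) = \frac{1}{129} \cdot 0 \left(-5\right) = 0 \left(-5\right) = 0$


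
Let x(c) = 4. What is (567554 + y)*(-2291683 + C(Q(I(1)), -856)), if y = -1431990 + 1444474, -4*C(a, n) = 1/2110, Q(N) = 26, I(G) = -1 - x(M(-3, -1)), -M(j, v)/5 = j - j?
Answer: -5609490805375899/4220 ≈ -1.3293e+12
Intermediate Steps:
M(j, v) = 0 (M(j, v) = -5*(j - j) = -5*0 = 0)
I(G) = -5 (I(G) = -1 - 1*4 = -1 - 4 = -5)
C(a, n) = -1/8440 (C(a, n) = -1/4/2110 = -1/4*1/2110 = -1/8440)
y = 12484
(567554 + y)*(-2291683 + C(Q(I(1)), -856)) = (567554 + 12484)*(-2291683 - 1/8440) = 580038*(-19341804521/8440) = -5609490805375899/4220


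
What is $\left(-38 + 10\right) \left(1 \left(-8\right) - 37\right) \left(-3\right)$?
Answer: $-3780$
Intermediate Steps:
$\left(-38 + 10\right) \left(1 \left(-8\right) - 37\right) \left(-3\right) = - 28 \left(-8 - 37\right) \left(-3\right) = \left(-28\right) \left(-45\right) \left(-3\right) = 1260 \left(-3\right) = -3780$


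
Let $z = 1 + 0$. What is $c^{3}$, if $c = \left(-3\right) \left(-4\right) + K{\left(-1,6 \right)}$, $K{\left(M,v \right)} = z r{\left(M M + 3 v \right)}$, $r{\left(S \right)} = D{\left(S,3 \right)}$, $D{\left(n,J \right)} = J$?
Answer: $3375$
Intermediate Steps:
$z = 1$
$r{\left(S \right)} = 3$
$K{\left(M,v \right)} = 3$ ($K{\left(M,v \right)} = 1 \cdot 3 = 3$)
$c = 15$ ($c = \left(-3\right) \left(-4\right) + 3 = 12 + 3 = 15$)
$c^{3} = 15^{3} = 3375$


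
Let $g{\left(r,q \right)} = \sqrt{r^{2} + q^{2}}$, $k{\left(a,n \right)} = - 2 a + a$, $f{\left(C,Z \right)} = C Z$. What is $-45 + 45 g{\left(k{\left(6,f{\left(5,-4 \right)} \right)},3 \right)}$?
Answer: $-45 + 135 \sqrt{5} \approx 256.87$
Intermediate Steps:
$k{\left(a,n \right)} = - a$
$g{\left(r,q \right)} = \sqrt{q^{2} + r^{2}}$
$-45 + 45 g{\left(k{\left(6,f{\left(5,-4 \right)} \right)},3 \right)} = -45 + 45 \sqrt{3^{2} + \left(\left(-1\right) 6\right)^{2}} = -45 + 45 \sqrt{9 + \left(-6\right)^{2}} = -45 + 45 \sqrt{9 + 36} = -45 + 45 \sqrt{45} = -45 + 45 \cdot 3 \sqrt{5} = -45 + 135 \sqrt{5}$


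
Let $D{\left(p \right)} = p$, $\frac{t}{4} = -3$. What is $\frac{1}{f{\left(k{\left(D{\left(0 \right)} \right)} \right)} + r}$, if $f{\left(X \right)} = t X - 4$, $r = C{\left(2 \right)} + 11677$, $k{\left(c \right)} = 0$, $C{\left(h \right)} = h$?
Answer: $\frac{1}{11675} \approx 8.5653 \cdot 10^{-5}$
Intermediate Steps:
$t = -12$ ($t = 4 \left(-3\right) = -12$)
$r = 11679$ ($r = 2 + 11677 = 11679$)
$f{\left(X \right)} = -4 - 12 X$ ($f{\left(X \right)} = - 12 X - 4 = -4 - 12 X$)
$\frac{1}{f{\left(k{\left(D{\left(0 \right)} \right)} \right)} + r} = \frac{1}{\left(-4 - 0\right) + 11679} = \frac{1}{\left(-4 + 0\right) + 11679} = \frac{1}{-4 + 11679} = \frac{1}{11675}$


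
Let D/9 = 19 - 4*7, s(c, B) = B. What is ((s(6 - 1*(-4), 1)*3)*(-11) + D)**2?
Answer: 12996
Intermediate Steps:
D = -81 (D = 9*(19 - 4*7) = 9*(19 - 28) = 9*(-9) = -81)
((s(6 - 1*(-4), 1)*3)*(-11) + D)**2 = ((1*3)*(-11) - 81)**2 = (3*(-11) - 81)**2 = (-33 - 81)**2 = (-114)**2 = 12996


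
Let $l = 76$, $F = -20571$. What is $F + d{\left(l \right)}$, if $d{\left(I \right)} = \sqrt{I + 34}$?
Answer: $-20571 + \sqrt{110} \approx -20561.0$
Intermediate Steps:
$d{\left(I \right)} = \sqrt{34 + I}$
$F + d{\left(l \right)} = -20571 + \sqrt{34 + 76} = -20571 + \sqrt{110}$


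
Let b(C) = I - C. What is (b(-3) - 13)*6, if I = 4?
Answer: -36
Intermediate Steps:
b(C) = 4 - C
(b(-3) - 13)*6 = ((4 - 1*(-3)) - 13)*6 = ((4 + 3) - 13)*6 = (7 - 13)*6 = -6*6 = -36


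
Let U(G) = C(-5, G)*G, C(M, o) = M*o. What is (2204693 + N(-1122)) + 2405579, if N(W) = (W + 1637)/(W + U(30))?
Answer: 25918948669/5622 ≈ 4.6103e+6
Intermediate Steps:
U(G) = -5*G**2 (U(G) = (-5*G)*G = -5*G**2)
N(W) = (1637 + W)/(-4500 + W) (N(W) = (W + 1637)/(W - 5*30**2) = (1637 + W)/(W - 5*900) = (1637 + W)/(W - 4500) = (1637 + W)/(-4500 + W))
(2204693 + N(-1122)) + 2405579 = (2204693 + (1637 - 1122)/(-4500 - 1122)) + 2405579 = (2204693 + 515/(-5622)) + 2405579 = (2204693 - 1/5622*515) + 2405579 = (2204693 - 515/5622) + 2405579 = 12394783531/5622 + 2405579 = 25918948669/5622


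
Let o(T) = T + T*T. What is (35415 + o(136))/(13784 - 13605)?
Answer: 54047/179 ≈ 301.94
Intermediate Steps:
o(T) = T + T²
(35415 + o(136))/(13784 - 13605) = (35415 + 136*(1 + 136))/(13784 - 13605) = (35415 + 136*137)/179 = (35415 + 18632)*(1/179) = 54047*(1/179) = 54047/179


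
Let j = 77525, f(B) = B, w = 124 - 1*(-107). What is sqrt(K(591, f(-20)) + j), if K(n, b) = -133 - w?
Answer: sqrt(77161) ≈ 277.78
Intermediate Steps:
w = 231 (w = 124 + 107 = 231)
K(n, b) = -364 (K(n, b) = -133 - 1*231 = -133 - 231 = -364)
sqrt(K(591, f(-20)) + j) = sqrt(-364 + 77525) = sqrt(77161)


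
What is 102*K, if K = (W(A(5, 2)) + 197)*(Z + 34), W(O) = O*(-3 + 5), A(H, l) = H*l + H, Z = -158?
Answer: -2871096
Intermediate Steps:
A(H, l) = H + H*l
W(O) = 2*O (W(O) = O*2 = 2*O)
K = -28148 (K = (2*(5*(1 + 2)) + 197)*(-158 + 34) = (2*(5*3) + 197)*(-124) = (2*15 + 197)*(-124) = (30 + 197)*(-124) = 227*(-124) = -28148)
102*K = 102*(-28148) = -2871096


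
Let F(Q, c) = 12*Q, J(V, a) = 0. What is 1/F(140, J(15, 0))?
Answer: 1/1680 ≈ 0.00059524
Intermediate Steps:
1/F(140, J(15, 0)) = 1/(12*140) = 1/1680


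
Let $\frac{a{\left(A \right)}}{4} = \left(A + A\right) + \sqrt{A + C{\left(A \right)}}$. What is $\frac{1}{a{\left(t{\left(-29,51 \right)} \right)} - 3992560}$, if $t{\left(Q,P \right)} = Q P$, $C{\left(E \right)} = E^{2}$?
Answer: $- \frac{500549}{2004390039284} - \frac{\sqrt{2185962}}{4008780078568} \approx -2.501 \cdot 10^{-7}$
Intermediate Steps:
$t{\left(Q,P \right)} = P Q$
$a{\left(A \right)} = 4 \sqrt{A + A^{2}} + 8 A$ ($a{\left(A \right)} = 4 \left(\left(A + A\right) + \sqrt{A + A^{2}}\right) = 4 \left(2 A + \sqrt{A + A^{2}}\right) = 4 \left(\sqrt{A + A^{2}} + 2 A\right) = 4 \sqrt{A + A^{2}} + 8 A$)
$\frac{1}{a{\left(t{\left(-29,51 \right)} \right)} - 3992560} = \frac{1}{\left(4 \sqrt{51 \left(-29\right) \left(1 + 51 \left(-29\right)\right)} + 8 \cdot 51 \left(-29\right)\right) - 3992560} = \frac{1}{\left(4 \sqrt{- 1479 \left(1 - 1479\right)} + 8 \left(-1479\right)\right) - 3992560} = \frac{1}{\left(4 \sqrt{\left(-1479\right) \left(-1478\right)} - 11832\right) - 3992560} = \frac{1}{\left(4 \sqrt{2185962} - 11832\right) - 3992560} = \frac{1}{\left(-11832 + 4 \sqrt{2185962}\right) - 3992560} = \frac{1}{-4004392 + 4 \sqrt{2185962}}$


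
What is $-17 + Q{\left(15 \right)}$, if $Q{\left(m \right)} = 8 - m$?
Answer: $-24$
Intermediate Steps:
$-17 + Q{\left(15 \right)} = -17 + \left(8 - 15\right) = -17 - 7 = -24$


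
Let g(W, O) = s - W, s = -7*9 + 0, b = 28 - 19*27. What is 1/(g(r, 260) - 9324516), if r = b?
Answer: -1/9324094 ≈ -1.0725e-7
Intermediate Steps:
b = -485 (b = 28 - 513 = -485)
s = -63 (s = -63 + 0 = -63)
r = -485
g(W, O) = -63 - W
1/(g(r, 260) - 9324516) = 1/((-63 - 1*(-485)) - 9324516) = 1/((-63 + 485) - 9324516) = 1/(422 - 9324516) = 1/(-9324094) = -1/9324094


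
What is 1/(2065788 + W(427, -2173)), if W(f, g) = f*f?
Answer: 1/2248117 ≈ 4.4482e-7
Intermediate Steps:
W(f, g) = f²
1/(2065788 + W(427, -2173)) = 1/(2065788 + 427²) = 1/(2065788 + 182329) = 1/2248117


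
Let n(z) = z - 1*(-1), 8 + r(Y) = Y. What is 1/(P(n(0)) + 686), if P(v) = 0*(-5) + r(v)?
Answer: 1/679 ≈ 0.0014728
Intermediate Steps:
r(Y) = -8 + Y
n(z) = 1 + z (n(z) = z + 1 = 1 + z)
P(v) = -8 + v (P(v) = 0*(-5) + (-8 + v) = 0 + (-8 + v) = -8 + v)
1/(P(n(0)) + 686) = 1/((-8 + (1 + 0)) + 686) = 1/((-8 + 1) + 686) = 1/(-7 + 686) = 1/679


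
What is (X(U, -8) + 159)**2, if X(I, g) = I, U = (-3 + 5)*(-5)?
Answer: 22201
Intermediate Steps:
U = -10 (U = 2*(-5) = -10)
(X(U, -8) + 159)**2 = (-10 + 159)**2 = 149**2 = 22201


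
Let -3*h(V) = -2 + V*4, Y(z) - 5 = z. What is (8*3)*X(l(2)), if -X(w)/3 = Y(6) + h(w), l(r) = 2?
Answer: -648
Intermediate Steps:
Y(z) = 5 + z
h(V) = ⅔ - 4*V/3 (h(V) = -(-2 + V*4)/3 = -(-2 + 4*V)/3 = ⅔ - 4*V/3)
X(w) = -35 + 4*w (X(w) = -3*((5 + 6) + (⅔ - 4*w/3)) = -3*(11 + (⅔ - 4*w/3)) = -3*(35/3 - 4*w/3) = -35 + 4*w)
(8*3)*X(l(2)) = (8*3)*(-35 + 4*2) = 24*(-35 + 8) = 24*(-27) = -648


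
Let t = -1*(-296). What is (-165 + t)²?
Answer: 17161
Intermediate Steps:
t = 296
(-165 + t)² = (-165 + 296)² = 131² = 17161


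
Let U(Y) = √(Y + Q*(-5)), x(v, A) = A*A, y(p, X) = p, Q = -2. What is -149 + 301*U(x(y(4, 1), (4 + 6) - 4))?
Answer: -149 + 301*√46 ≈ 1892.5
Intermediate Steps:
x(v, A) = A²
U(Y) = √(10 + Y) (U(Y) = √(Y - 2*(-5)) = √(Y + 10) = √(10 + Y))
-149 + 301*U(x(y(4, 1), (4 + 6) - 4)) = -149 + 301*√(10 + ((4 + 6) - 4)²) = -149 + 301*√(10 + (10 - 4)²) = -149 + 301*√(10 + 6²) = -149 + 301*√(10 + 36) = -149 + 301*√46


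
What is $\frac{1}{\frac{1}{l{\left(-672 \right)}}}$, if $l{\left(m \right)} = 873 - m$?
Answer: $1545$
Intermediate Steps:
$\frac{1}{\frac{1}{l{\left(-672 \right)}}} = \frac{1}{\frac{1}{873 - -672}} = \frac{1}{\frac{1}{873 + 672}} = \frac{1}{\frac{1}{1545}} = 1545$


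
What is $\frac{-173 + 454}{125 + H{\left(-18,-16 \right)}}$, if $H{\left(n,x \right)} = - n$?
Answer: $\frac{281}{143} \approx 1.965$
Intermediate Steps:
$\frac{-173 + 454}{125 + H{\left(-18,-16 \right)}} = \frac{-173 + 454}{125 - -18} = \frac{281}{125 + 18} = \frac{281}{143}$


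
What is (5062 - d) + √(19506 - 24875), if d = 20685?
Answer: -15623 + I*√5369 ≈ -15623.0 + 73.273*I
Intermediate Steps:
(5062 - d) + √(19506 - 24875) = (5062 - 1*20685) + √(19506 - 24875) = (5062 - 20685) + √(-5369) = -15623 + I*√5369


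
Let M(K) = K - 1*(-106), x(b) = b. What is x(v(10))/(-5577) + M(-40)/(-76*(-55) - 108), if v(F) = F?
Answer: 163681/11354772 ≈ 0.014415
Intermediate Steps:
M(K) = 106 + K (M(K) = K + 106 = 106 + K)
x(v(10))/(-5577) + M(-40)/(-76*(-55) - 108) = 10/(-5577) + (106 - 40)/(-76*(-55) - 108) = 10*(-1/5577) + 66/(4180 - 108) = -10/5577 + 66/4072 = -10/5577 + 66*(1/4072) = -10/5577 + 33/2036 = 163681/11354772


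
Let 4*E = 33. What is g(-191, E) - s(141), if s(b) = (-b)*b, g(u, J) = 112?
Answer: 19993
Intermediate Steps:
E = 33/4 (E = (¼)*33 = 33/4 ≈ 8.2500)
s(b) = -b²
g(-191, E) - s(141) = 112 - (-1)*141² = 112 - (-1)*19881 = 112 - 1*(-19881) = 112 + 19881 = 19993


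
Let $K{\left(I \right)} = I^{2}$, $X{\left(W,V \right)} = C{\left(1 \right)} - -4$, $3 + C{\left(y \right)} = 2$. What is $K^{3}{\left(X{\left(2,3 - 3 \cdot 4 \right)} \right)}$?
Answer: $729$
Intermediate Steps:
$C{\left(y \right)} = -1$ ($C{\left(y \right)} = -3 + 2 = -1$)
$X{\left(W,V \right)} = 3$ ($X{\left(W,V \right)} = -1 - -4 = -1 + 4 = 3$)
$K^{3}{\left(X{\left(2,3 - 3 \cdot 4 \right)} \right)} = \left(3^{2}\right)^{3} = 9^{3} = 729$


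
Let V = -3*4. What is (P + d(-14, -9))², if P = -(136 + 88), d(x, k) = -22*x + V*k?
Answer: 36864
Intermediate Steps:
V = -12
d(x, k) = -22*x - 12*k
P = -224 (P = -1*224 = -224)
(P + d(-14, -9))² = (-224 + (-22*(-14) - 12*(-9)))² = (-224 + (308 + 108))² = (-224 + 416)² = 192² = 36864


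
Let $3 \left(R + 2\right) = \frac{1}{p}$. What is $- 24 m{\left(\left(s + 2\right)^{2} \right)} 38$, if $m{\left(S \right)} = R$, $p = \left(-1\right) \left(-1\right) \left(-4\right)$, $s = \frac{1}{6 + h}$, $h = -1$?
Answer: $1900$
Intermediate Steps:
$s = \frac{1}{5}$ ($s = \frac{1}{6 - 1} = \frac{1}{5} \approx 0.2$)
$p = -4$ ($p = 1 \left(-4\right) = -4$)
$R = - \frac{25}{12}$ ($R = -2 + \frac{1}{3 \left(-4\right)} = -2 + \frac{1}{3} \left(- \frac{1}{4}\right) = -2 - \frac{1}{12} = - \frac{25}{12} \approx -2.0833$)
$m{\left(S \right)} = - \frac{25}{12}$
$- 24 m{\left(\left(s + 2\right)^{2} \right)} 38 = \left(-24\right) \left(- \frac{25}{12}\right) 38 = 50 \cdot 38 = 1900$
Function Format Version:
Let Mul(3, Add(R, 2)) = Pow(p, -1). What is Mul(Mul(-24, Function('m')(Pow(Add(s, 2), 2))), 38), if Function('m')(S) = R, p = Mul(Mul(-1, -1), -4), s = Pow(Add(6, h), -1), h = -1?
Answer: 1900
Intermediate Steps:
s = Rational(1, 5) (s = Pow(Add(6, -1), -1) = Pow(5, -1) = Rational(1, 5) ≈ 0.20000)
p = -4 (p = Mul(1, -4) = -4)
R = Rational(-25, 12) (R = Add(-2, Mul(Rational(1, 3), Pow(-4, -1))) = Add(-2, Mul(Rational(1, 3), Rational(-1, 4))) = Add(-2, Rational(-1, 12)) = Rational(-25, 12) ≈ -2.0833)
Function('m')(S) = Rational(-25, 12)
Mul(Mul(-24, Function('m')(Pow(Add(s, 2), 2))), 38) = Mul(Mul(-24, Rational(-25, 12)), 38) = Mul(50, 38) = 1900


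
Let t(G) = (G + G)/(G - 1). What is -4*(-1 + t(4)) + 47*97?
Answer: 13657/3 ≈ 4552.3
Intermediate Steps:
t(G) = 2*G/(-1 + G) (t(G) = (2*G)/(-1 + G) = 2*G/(-1 + G))
-4*(-1 + t(4)) + 47*97 = -4*(-1 + 2*4/(-1 + 4)) + 47*97 = -4*(-1 + 2*4/3) + 4559 = -4*(-1 + 2*4*(⅓)) + 4559 = -4*(-1 + 8/3) + 4559 = -4*5/3 + 4559 = -20/3 + 4559 = 13657/3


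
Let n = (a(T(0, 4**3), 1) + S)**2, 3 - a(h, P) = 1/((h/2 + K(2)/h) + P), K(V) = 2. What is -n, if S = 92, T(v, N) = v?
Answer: -9025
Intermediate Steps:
a(h, P) = 3 - 1/(P + h/2 + 2/h) (a(h, P) = 3 - 1/((h/2 + 2/h) + P) = 3 - 1/(P + h/2 + 2/h))
n = 9025 (n = ((12 - 2*0 + 3*0**2 + 6*1*0)/(4 + 0**2 + 2*1*0) + 92)**2 = ((12 + 0 + 3*0 + 0)/(4 + 0 + 0) + 92)**2 = ((12 + 0 + 0 + 0)/4 + 92)**2 = ((1/4)*12 + 92)**2 = (3 + 92)**2 = 95**2 = 9025)
-n = -1*9025 = -9025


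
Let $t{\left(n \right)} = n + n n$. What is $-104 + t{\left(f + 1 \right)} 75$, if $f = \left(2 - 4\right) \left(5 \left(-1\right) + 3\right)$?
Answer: $2146$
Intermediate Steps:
$f = 4$ ($f = - 2 \left(-5 + 3\right) = \left(-2\right) \left(-2\right) = 4$)
$t{\left(n \right)} = n + n^{2}$
$-104 + t{\left(f + 1 \right)} 75 = -104 + \left(4 + 1\right) \left(1 + \left(4 + 1\right)\right) 75 = -104 + 5 \left(1 + 5\right) 75 = -104 + 5 \cdot 6 \cdot 75 = -104 + 30 \cdot 75 = -104 + 2250 = 2146$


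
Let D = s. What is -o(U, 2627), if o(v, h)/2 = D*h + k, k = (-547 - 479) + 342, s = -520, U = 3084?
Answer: 2733448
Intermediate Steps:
k = -684 (k = -1026 + 342 = -684)
D = -520
o(v, h) = -1368 - 1040*h (o(v, h) = 2*(-520*h - 684) = 2*(-684 - 520*h) = -1368 - 1040*h)
-o(U, 2627) = -(-1368 - 1040*2627) = -(-1368 - 2732080) = -1*(-2733448) = 2733448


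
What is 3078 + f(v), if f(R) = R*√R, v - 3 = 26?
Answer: 3078 + 29*√29 ≈ 3234.2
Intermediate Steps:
v = 29 (v = 3 + 26 = 29)
f(R) = R^(3/2)
3078 + f(v) = 3078 + 29^(3/2) = 3078 + 29*√29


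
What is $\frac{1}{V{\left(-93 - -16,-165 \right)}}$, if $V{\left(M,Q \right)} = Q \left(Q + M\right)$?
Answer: $\frac{1}{39930} \approx 2.5044 \cdot 10^{-5}$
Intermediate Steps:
$V{\left(M,Q \right)} = Q \left(M + Q\right)$
$\frac{1}{V{\left(-93 - -16,-165 \right)}} = \frac{1}{\left(-165\right) \left(\left(-93 - -16\right) - 165\right)} = \frac{1}{\left(-165\right) \left(\left(-93 + 16\right) - 165\right)} = \frac{1}{\left(-165\right) \left(-77 - 165\right)} = \frac{1}{\left(-165\right) \left(-242\right)} = \frac{1}{39930}$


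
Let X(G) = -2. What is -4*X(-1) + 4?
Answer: 12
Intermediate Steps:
-4*X(-1) + 4 = -4*(-2) + 4 = 8 + 4 = 12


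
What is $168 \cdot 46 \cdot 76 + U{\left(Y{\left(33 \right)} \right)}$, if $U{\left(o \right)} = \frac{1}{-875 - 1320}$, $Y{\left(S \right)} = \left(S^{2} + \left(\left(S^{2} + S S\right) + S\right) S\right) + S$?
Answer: $\frac{1289184959}{2195} \approx 5.8733 \cdot 10^{5}$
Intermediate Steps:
$Y{\left(S \right)} = S + S^{2} + S \left(S + 2 S^{2}\right)$ ($Y{\left(S \right)} = \left(S^{2} + \left(\left(S^{2} + S^{2}\right) + S\right) S\right) + S = \left(S^{2} + \left(2 S^{2} + S\right) S\right) + S = \left(S^{2} + \left(S + 2 S^{2}\right) S\right) + S = \left(S^{2} + S \left(S + 2 S^{2}\right)\right) + S = S + S^{2} + S \left(S + 2 S^{2}\right)$)
$U{\left(o \right)} = - \frac{1}{2195}$ ($U{\left(o \right)} = \frac{1}{-2195} = - \frac{1}{2195}$)
$168 \cdot 46 \cdot 76 + U{\left(Y{\left(33 \right)} \right)} = 168 \cdot 46 \cdot 76 - \frac{1}{2195} = 7728 \cdot 76 - \frac{1}{2195} = 587328 - \frac{1}{2195} = \frac{1289184959}{2195}$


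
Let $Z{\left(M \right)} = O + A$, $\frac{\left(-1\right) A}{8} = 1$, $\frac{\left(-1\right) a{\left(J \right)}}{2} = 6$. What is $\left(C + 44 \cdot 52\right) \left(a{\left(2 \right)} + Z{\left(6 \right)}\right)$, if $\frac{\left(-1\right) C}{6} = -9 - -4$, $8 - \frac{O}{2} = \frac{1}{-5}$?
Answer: $- \frac{41724}{5} \approx -8344.8$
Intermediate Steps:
$O = \frac{82}{5}$ ($O = 16 - \frac{2}{-5} = 16 - - \frac{2}{5} = 16 + \frac{2}{5} = \frac{82}{5} \approx 16.4$)
$a{\left(J \right)} = -12$ ($a{\left(J \right)} = \left(-2\right) 6 = -12$)
$A = -8$ ($A = \left(-8\right) 1 = -8$)
$C = 30$ ($C = - 6 \left(-9 - -4\right) = - 6 \left(-9 + 4\right) = \left(-6\right) \left(-5\right) = 30$)
$Z{\left(M \right)} = \frac{42}{5}$ ($Z{\left(M \right)} = \frac{82}{5} - 8 = \frac{42}{5}$)
$\left(C + 44 \cdot 52\right) \left(a{\left(2 \right)} + Z{\left(6 \right)}\right) = \left(30 + 44 \cdot 52\right) \left(-12 + \frac{42}{5}\right) = \left(30 + 2288\right) \left(- \frac{18}{5}\right) = 2318 \left(- \frac{18}{5}\right) = - \frac{41724}{5}$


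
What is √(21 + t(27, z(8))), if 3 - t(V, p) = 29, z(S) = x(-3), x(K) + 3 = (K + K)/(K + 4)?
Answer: I*√5 ≈ 2.2361*I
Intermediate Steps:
x(K) = -3 + 2*K/(4 + K) (x(K) = -3 + (K + K)/(K + 4) = -3 + (2*K)/(4 + K) = -3 + 2*K/(4 + K))
z(S) = -9 (z(S) = (-12 - 1*(-3))/(4 - 3) = (-12 + 3)/1 = 1*(-9) = -9)
t(V, p) = -26 (t(V, p) = 3 - 1*29 = 3 - 29 = -26)
√(21 + t(27, z(8))) = √(21 - 26) = √(-5) = I*√5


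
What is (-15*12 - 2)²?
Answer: 33124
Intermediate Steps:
(-15*12 - 2)² = (-180 - 2)² = (-182)² = 33124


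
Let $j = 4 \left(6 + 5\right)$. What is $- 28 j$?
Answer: $-1232$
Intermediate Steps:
$j = 44$ ($j = 4 \cdot 11 = 44$)
$- 28 j = \left(-28\right) 44 = -1232$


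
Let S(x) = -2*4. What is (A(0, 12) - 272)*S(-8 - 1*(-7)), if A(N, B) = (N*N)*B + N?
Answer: 2176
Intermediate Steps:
A(N, B) = N + B*N² (A(N, B) = N²*B + N = B*N² + N = N + B*N²)
S(x) = -8
(A(0, 12) - 272)*S(-8 - 1*(-7)) = (0*(1 + 12*0) - 272)*(-8) = (0*(1 + 0) - 272)*(-8) = (0*1 - 272)*(-8) = (0 - 272)*(-8) = -272*(-8) = 2176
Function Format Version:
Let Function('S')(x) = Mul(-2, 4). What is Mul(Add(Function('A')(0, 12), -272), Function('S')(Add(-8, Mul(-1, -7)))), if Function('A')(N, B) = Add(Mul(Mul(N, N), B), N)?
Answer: 2176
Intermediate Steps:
Function('A')(N, B) = Add(N, Mul(B, Pow(N, 2))) (Function('A')(N, B) = Add(Mul(Pow(N, 2), B), N) = Add(Mul(B, Pow(N, 2)), N) = Add(N, Mul(B, Pow(N, 2))))
Function('S')(x) = -8
Mul(Add(Function('A')(0, 12), -272), Function('S')(Add(-8, Mul(-1, -7)))) = Mul(Add(Mul(0, Add(1, Mul(12, 0))), -272), -8) = Mul(Add(Mul(0, Add(1, 0)), -272), -8) = Mul(Add(Mul(0, 1), -272), -8) = Mul(Add(0, -272), -8) = Mul(-272, -8) = 2176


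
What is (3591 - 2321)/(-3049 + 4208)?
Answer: 1270/1159 ≈ 1.0958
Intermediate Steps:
(3591 - 2321)/(-3049 + 4208) = 1270/1159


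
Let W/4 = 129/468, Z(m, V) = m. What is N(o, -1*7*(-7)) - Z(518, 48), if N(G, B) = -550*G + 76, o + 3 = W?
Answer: 23462/39 ≈ 601.59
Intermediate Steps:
W = 43/39 (W = 4*(129/468) = 4*(129*(1/468)) = 4*(43/156) = 43/39 ≈ 1.1026)
o = -74/39 (o = -3 + 43/39 = -74/39 ≈ -1.8974)
N(G, B) = 76 - 550*G
N(o, -1*7*(-7)) - Z(518, 48) = (76 - 550*(-74/39)) - 1*518 = (76 + 40700/39) - 518 = 43664/39 - 518 = 23462/39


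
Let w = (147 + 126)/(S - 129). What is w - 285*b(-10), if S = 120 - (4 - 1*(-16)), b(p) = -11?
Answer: 90642/29 ≈ 3125.6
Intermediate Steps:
S = 100 (S = 120 - (4 + 16) = 120 - 1*20 = 120 - 20 = 100)
w = -273/29 (w = (147 + 126)/(100 - 129) = 273/(-29) = 273*(-1/29) = -273/29 ≈ -9.4138)
w - 285*b(-10) = -273/29 - 285*(-11) = -273/29 + 3135 = 90642/29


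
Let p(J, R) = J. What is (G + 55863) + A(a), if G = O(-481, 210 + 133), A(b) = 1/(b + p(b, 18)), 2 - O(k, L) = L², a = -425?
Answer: -52516401/850 ≈ -61784.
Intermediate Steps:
O(k, L) = 2 - L²
A(b) = 1/(2*b) (A(b) = 1/(b + b) = 1/(2*b))
G = -117647 (G = 2 - (210 + 133)² = 2 - 1*343² = 2 - 1*117649 = 2 - 117649 = -117647)
(G + 55863) + A(a) = (-117647 + 55863) + (½)/(-425) = -61784 + (½)*(-1/425) = -61784 - 1/850 = -52516401/850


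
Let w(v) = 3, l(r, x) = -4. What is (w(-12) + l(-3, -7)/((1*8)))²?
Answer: 25/4 ≈ 6.2500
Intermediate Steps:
(w(-12) + l(-3, -7)/((1*8)))² = (3 - 4/(1*8))² = (3 - 4/8)² = (3 - 4*⅛)² = (3 - ½)² = (5/2)² = 25/4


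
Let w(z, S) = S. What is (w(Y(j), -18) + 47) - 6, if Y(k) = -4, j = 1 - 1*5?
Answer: 23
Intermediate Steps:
j = -4 (j = 1 - 5 = -4)
(w(Y(j), -18) + 47) - 6 = (-18 + 47) - 6 = 29 - 6 = 23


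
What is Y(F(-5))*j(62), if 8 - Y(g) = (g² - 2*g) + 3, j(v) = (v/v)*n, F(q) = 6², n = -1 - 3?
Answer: 4876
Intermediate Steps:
n = -4
F(q) = 36
j(v) = -4 (j(v) = (v/v)*(-4) = 1*(-4) = -4)
Y(g) = 5 - g² + 2*g (Y(g) = 8 - ((g² - 2*g) + 3) = 8 - (3 + g² - 2*g) = 8 + (-3 - g² + 2*g) = 5 - g² + 2*g)
Y(F(-5))*j(62) = (5 - 1*36² + 2*36)*(-4) = (5 - 1*1296 + 72)*(-4) = (5 - 1296 + 72)*(-4) = -1219*(-4) = 4876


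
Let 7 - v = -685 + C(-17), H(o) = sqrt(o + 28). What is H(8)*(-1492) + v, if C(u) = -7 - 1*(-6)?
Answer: -8259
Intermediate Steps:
C(u) = -1 (C(u) = -7 + 6 = -1)
H(o) = sqrt(28 + o)
v = 693 (v = 7 - (-685 - 1) = 7 - 1*(-686) = 7 + 686 = 693)
H(8)*(-1492) + v = sqrt(28 + 8)*(-1492) + 693 = sqrt(36)*(-1492) + 693 = 6*(-1492) + 693 = -8952 + 693 = -8259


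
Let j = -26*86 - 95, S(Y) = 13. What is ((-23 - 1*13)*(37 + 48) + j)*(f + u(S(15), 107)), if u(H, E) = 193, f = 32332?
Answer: -175342275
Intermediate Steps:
j = -2331 (j = -2236 - 95 = -2331)
((-23 - 1*13)*(37 + 48) + j)*(f + u(S(15), 107)) = ((-23 - 1*13)*(37 + 48) - 2331)*(32332 + 193) = ((-23 - 13)*85 - 2331)*32525 = (-36*85 - 2331)*32525 = (-3060 - 2331)*32525 = -5391*32525 = -175342275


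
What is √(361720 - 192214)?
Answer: 3*√18834 ≈ 411.71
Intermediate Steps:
√(361720 - 192214) = √169506 = 3*√18834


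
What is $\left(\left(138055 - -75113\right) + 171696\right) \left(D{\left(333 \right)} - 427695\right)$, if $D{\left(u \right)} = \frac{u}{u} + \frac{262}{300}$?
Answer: $- \frac{4115092187536}{25} \approx -1.646 \cdot 10^{11}$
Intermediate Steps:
$D{\left(u \right)} = \frac{281}{150}$ ($D{\left(u \right)} = 1 + 262 \cdot \frac{1}{300} = 1 + \frac{131}{150} = \frac{281}{150}$)
$\left(\left(138055 - -75113\right) + 171696\right) \left(D{\left(333 \right)} - 427695\right) = \left(\left(138055 - -75113\right) + 171696\right) \left(\frac{281}{150} - 427695\right) = \left(\left(138055 + 75113\right) + 171696\right) \left(- \frac{64153969}{150}\right) = \left(213168 + 171696\right) \left(- \frac{64153969}{150}\right) = 384864 \left(- \frac{64153969}{150}\right) = - \frac{4115092187536}{25}$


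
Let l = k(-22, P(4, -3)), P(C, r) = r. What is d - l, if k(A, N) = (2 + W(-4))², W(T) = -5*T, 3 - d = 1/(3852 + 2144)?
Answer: -2884077/5996 ≈ -481.00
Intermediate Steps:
d = 17987/5996 (d = 3 - 1/(3852 + 2144) = 3 - 1/5996 = 17987/5996 ≈ 2.9998)
k(A, N) = 484 (k(A, N) = (2 - 5*(-4))² = (2 + 20)² = 22² = 484)
l = 484
d - l = 17987/5996 - 1*484 = 17987/5996 - 484 = -2884077/5996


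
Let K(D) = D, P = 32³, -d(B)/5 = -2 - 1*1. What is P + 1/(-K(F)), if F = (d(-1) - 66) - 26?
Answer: 2523137/77 ≈ 32768.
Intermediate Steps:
d(B) = 15 (d(B) = -5*(-2 - 1*1) = -5*(-2 - 1) = -5*(-3) = 15)
F = -77 (F = (15 - 66) - 26 = -51 - 26 = -77)
P = 32768
P + 1/(-K(F)) = 32768 + 1/(-1*(-77)) = 32768 + 1/77 = 2523137/77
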